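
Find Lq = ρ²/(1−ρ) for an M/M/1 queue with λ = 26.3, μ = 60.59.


ρ = 26.3/60.59 = 0.4341
Lq = ρ²/(1−ρ) = 0.1884/0.5659 = 0.3329

Final: 0.3329


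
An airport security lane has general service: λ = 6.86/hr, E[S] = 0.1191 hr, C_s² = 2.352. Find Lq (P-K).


ρ = λ·E[S] = 6.86·0.1191 = 0.8170
Lq = ρ²(1+C_s²)/(2(1−ρ)) = 0.6675·(1+2.352)/(2·0.1830)
= 0.6675·3.3520/0.3659 = 6.11444

Final: 6.11444


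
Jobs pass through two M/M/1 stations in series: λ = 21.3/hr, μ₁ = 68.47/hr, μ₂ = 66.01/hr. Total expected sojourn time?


Each node sees arrival rate λ = 21.3/hr (tandem ⇒ throughput preserved).
W₁ = 1/(μ₁−λ) = 1/(68.47−21.3) = 0.02120 hr
W₂ = 1/(μ₂−λ) = 1/(66.01−21.3) = 0.02237 hr
W_total = W₁ + W₂ = 0.02120 + 0.02237 = 0.04357 hr

Final: 0.04357 hr


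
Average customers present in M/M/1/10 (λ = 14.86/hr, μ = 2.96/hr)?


ρ = 14.86/2.96 = 5.0203
L = ρ[1 − (K+1)ρ^K + Kρ^(K+1)] / [(1−ρ)(1−ρ^(K+1))]
Numerator: 5.0203·(1 − 11·10168829.922489 + 10·51050274.543306) = 2001308740.832845
Denominator: (-4.0203)·(-51050273.543306) = 205235897.015318
L = 2001308740.832845/205235897.015318 = 9.7513

Final: 9.7513


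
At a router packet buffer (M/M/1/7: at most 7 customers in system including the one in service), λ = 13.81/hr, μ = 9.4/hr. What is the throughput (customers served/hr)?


ρ = 1.4691; P_K = (1−ρ)ρ^7/(1−ρ^8) = 0.334758
λ_eff = λ(1 − P_K) = 13.81·(1 − 0.334758) = 13.81·0.665242 = 9.1870 /hr

Final: 9.1870 /hr


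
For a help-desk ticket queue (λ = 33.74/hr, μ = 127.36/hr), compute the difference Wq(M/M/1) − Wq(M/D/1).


ρ = 33.74/127.36 = 0.2649
Wq(M/M/1) = ρ/(μ−λ) = 0.2649/93.62 = 0.002830 hr
Wq(M/D/1) = ρ/(2(μ−λ)) = 0.001415 hr
Savings = 0.002830 − 0.001415 = 0.001415 hr

Final: 0.001415 hr


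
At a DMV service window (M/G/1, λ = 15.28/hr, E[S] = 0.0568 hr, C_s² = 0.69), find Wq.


ρ = λ·E[S] = 15.28·0.0568 = 0.8679
E[S²] = E[S]²(1+C_s²) = 0.0568²·(1+0.69) = 0.005452
Wq = λ·E[S²]/(2(1−ρ)) = 15.28·0.005452/(2·0.1321) = 0.31535 hr

Final: 0.31535 hr


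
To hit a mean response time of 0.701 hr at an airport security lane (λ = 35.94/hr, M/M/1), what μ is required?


W = 1/(μ−λ) ⇒ μ − λ = 1/W = 1/0.701 = 1.4265
μ = λ + 1/W = 35.94 + 1.4265 = 37.3665 per hr

Final: 37.3665 /hr


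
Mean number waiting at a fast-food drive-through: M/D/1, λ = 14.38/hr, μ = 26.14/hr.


ρ = 14.38/26.14 = 0.5501
M/D/1: Lq = ρ²/(2(1−ρ)) = 0.3026/(2·0.4499) = 0.33634

Final: 0.33634


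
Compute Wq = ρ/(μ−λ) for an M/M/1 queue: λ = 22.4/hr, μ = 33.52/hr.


ρ = 22.4/33.52 = 0.6683
Wq = ρ/(μ−λ) = 0.6683/(33.52 − 22.4) = 0.6683/11.12 = 0.06010 hr

Final: 0.06010 hr


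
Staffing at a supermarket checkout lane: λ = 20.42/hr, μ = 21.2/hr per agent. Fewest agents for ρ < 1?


Stability requires cμ > λ ⇔ c > λ/μ.
λ/μ = 20.42/21.2 = 0.9632
Minimum integer c = ⌊0.9632⌋ + 1 = 1
Check: 1·21.2 = 21.20 > 20.42, while 0·21.2 = 0.00 ≤ 20.42

Final: 1 servers


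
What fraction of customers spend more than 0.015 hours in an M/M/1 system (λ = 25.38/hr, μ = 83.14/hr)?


W ~ Exponential(μ−λ) for M/M/1.
μ − λ = 83.14 − 25.38 = 57.7600
P(W > t) = e^{−(μ−λ)t} = e^{−0.8664} = 0.420462

Final: 0.420462


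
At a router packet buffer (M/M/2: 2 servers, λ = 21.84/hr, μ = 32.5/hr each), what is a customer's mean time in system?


a = 0.6720; ρ = 0.3360; P₀ = 0.497006
Lq = P₀·a^c·ρ/(c!(1−ρ)²) = 0.08552
Wq = Lq/λ = 0.08552/21.84 = 0.003916 hr
W = Wq + 1/μ = 0.003916 + 0.03077 = 0.03469 hr

Final: 0.03469 hr


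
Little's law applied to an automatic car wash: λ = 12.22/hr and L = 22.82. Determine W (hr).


W = L/λ = 22.82/12.22 = 1.8674 hr

Final: 1.8674 hr


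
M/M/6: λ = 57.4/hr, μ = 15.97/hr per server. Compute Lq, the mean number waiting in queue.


a = λ/μ = 3.5942; ρ = a/6 = 0.5990
P₀ = 0.026169
Lq = P₀·a^c·ρ / (c!·(1−ρ)²) = 0.026169·2155.96575·0.5990/(720·0.16077)
= 0.29198

Final: 0.29198


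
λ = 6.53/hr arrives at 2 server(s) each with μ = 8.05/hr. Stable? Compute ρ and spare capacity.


Total capacity cμ = 2·8.05 = 16.10/hr
ρ = λ/(cμ) = 6.53/16.10 = 0.4056
Stable ⇔ ρ < 1: YES
Spare capacity = cμ − λ = 16.10 − 6.53 = 9.57/hr

Final: ρ = 0.4056; stable; margin = 9.57/hr


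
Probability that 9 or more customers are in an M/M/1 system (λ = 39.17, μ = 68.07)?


ρ = 39.17/68.07 = 0.5754
P(N ≥ n) = ρ^n = 0.5754^9 = 0.006918

Final: 0.006918


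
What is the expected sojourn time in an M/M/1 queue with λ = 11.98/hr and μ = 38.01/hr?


W = 1/(μ−λ) = 1/(38.01 − 11.98) = 1/26.03 = 0.03842 hr

Final: 0.03842 hr


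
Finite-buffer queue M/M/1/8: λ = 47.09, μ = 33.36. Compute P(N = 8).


ρ = λ/μ = 47.09/33.36 = 1.4116
P_K = (1−ρ)ρ^K/(1−ρ^(K+1)) = (-0.4116·15.762358)/(1 − 22.249683)
= -6.487325/-21.249683 = 0.305290

Final: 0.305290


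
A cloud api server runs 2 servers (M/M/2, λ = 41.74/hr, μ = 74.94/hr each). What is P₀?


a = λ/μ = 41.74/74.94 = 0.5570; ρ = a/c = 0.2785
Σ_{k=0}^{1} a^k/k! (terms k=0..1) = 1.00000 + 0.55698 = 1.55698
Tail: a^2/(2!(1−ρ)) = 0.31023/(2·0.7215) = 0.21498
P₀ = 1/(1.55698 + 0.21498) = 1/1.77196 = 0.564346

Final: 0.564346


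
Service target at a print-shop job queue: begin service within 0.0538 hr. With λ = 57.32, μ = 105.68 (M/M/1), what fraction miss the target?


ρ = 57.32/105.68 = 0.5424
P(Wq > t) = ρ·e^{−(μ−λ)t} = 0.5424·e^{−2.6018}
= 0.5424·0.074142 = 0.040214

Final: 0.040214


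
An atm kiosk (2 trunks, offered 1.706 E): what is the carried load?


B(2,1.706) = 0.349710 (Erlang-B)
Carried load = a(1 − B) = 1.706·(1 − 0.349710) = 1.706·0.650290 = 1.1094 E

Final: 1.1094 Erlangs


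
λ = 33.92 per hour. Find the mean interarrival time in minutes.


Mean interarrival time = 1/λ = 1/33.92 hour = 0.02948 hour
In minutes: 0.02948 × 60 = 1.7689 min

Final: 1.7689 min


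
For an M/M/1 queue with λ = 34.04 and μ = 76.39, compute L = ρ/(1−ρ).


ρ = λ/μ = 34.04/76.39 = 0.4456
L = ρ/(1−ρ) = 0.4456/(1 − 0.4456) = 0.4456/0.5544 = 0.8038

Final: 0.8038


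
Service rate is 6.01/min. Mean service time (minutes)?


Mean service time = 1/μ = 1/6.01 minute = 0.16639 minute
In minutes: 0.16639 × 1 = 0.1664 min

Final: 0.1664 min


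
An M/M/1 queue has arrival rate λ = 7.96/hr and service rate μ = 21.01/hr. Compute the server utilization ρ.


ρ = λ/μ = 7.96/21.01 = 0.3789

Final: 0.3789


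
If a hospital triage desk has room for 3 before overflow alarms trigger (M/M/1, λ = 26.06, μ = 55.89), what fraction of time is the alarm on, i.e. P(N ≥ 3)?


ρ = 26.06/55.89 = 0.4663
P(N ≥ n) = ρ^n = 0.4663^3 = 0.101373

Final: 0.101373


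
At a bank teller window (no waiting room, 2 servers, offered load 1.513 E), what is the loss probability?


B(c,a) = (a^c/c!) / Σ_{k=0}^{c} a^k/k!
a^2/2! = 1.144584
Σ terms (k=0..2): 1.00000 + 1.51300 + 1.14458 = 3.657584
B = 1.144584/3.657584 = 0.312935

Final: 0.312935


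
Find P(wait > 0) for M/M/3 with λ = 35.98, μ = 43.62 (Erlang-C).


a = λ/μ = 0.8249; ρ = a/3 = 0.2750
P₀ = 0.435911 (from M/M/c formula)
C(c,a) = [a^c/(c!(1−ρ))]·P₀ = [0.56121/(6·0.7250)]·0.435911
= 0.12901·0.435911 = 0.056235

Final: 0.056235


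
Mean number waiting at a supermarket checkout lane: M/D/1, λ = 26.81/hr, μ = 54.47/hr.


ρ = 26.81/54.47 = 0.4922
M/D/1: Lq = ρ²/(2(1−ρ)) = 0.2423/(2·0.5078) = 0.23854

Final: 0.23854


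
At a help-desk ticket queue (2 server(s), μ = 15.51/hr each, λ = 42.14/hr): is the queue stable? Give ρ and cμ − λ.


Total capacity cμ = 2·15.51 = 31.02/hr
ρ = λ/(cμ) = 42.14/31.02 = 1.3585
Stable ⇔ ρ < 1: NO
Spare capacity = cμ − λ = 31.02 − 42.14 = -11.12/hr

Final: ρ = 1.3585; unstable; margin = -11.12/hr


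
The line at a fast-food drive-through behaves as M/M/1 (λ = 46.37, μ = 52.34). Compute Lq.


ρ = 46.37/52.34 = 0.8859
Lq = ρ²/(1−ρ) = 0.7849/0.1141 = 6.8812

Final: 6.8812


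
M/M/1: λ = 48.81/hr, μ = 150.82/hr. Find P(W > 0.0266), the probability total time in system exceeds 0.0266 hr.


W ~ Exponential(μ−λ) for M/M/1.
μ − λ = 150.82 − 48.81 = 102.0100
P(W > t) = e^{−(μ−λ)t} = e^{−2.7135} = 0.066307

Final: 0.066307


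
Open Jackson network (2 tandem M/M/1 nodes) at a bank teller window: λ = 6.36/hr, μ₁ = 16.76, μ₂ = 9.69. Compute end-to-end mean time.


Each node sees arrival rate λ = 6.36/hr (tandem ⇒ throughput preserved).
W₁ = 1/(μ₁−λ) = 1/(16.76−6.36) = 0.09615 hr
W₂ = 1/(μ₂−λ) = 1/(9.69−6.36) = 0.30030 hr
W_total = W₁ + W₂ = 0.09615 + 0.30030 = 0.39645 hr

Final: 0.39645 hr


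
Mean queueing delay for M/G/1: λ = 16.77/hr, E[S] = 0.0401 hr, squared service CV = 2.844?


ρ = λ·E[S] = 16.77·0.0401 = 0.6725
E[S²] = E[S]²(1+C_s²) = 0.0401²·(1+2.844) = 0.006181
Wq = λ·E[S²]/(2(1−ρ)) = 16.77·0.006181/(2·0.3275) = 0.15825 hr

Final: 0.15825 hr


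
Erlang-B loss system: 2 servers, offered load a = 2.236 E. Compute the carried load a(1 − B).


B(2,2.236) = 0.435829 (Erlang-B)
Carried load = a(1 − B) = 2.236·(1 − 0.435829) = 2.236·0.564171 = 1.2615 E

Final: 1.2615 Erlangs


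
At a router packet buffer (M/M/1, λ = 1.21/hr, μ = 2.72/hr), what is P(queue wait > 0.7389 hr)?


ρ = 1.21/2.72 = 0.4449
P(Wq > t) = ρ·e^{−(μ−λ)t} = 0.4449·e^{−1.1157}
= 0.4449·0.327673 = 0.145766

Final: 0.145766


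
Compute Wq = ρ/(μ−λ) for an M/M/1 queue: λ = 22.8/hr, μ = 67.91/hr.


ρ = 22.8/67.91 = 0.3357
Wq = ρ/(μ−λ) = 0.3357/(67.91 − 22.8) = 0.3357/45.11 = 0.007443 hr

Final: 0.007443 hr


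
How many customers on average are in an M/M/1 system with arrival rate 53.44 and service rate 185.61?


ρ = λ/μ = 53.44/185.61 = 0.2879
L = ρ/(1−ρ) = 0.2879/(1 − 0.2879) = 0.2879/0.7121 = 0.4043

Final: 0.4043


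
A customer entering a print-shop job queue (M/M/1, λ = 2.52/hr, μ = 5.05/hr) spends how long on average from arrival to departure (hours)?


W = 1/(μ−λ) = 1/(5.05 − 2.52) = 1/2.53 = 0.3953 hr

Final: 0.3953 hr


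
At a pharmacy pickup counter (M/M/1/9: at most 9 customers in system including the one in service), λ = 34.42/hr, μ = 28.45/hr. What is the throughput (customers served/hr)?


ρ = 1.2098; P_K = (1−ρ)ρ^9/(1−ρ^10) = 0.203775
λ_eff = λ(1 − P_K) = 34.42·(1 − 0.203775) = 34.42·0.796225 = 27.4061 /hr

Final: 27.4061 /hr


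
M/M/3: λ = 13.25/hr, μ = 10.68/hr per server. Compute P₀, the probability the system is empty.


a = λ/μ = 13.25/10.68 = 1.2406; ρ = a/c = 0.4135
Σ_{k=0}^{2} a^k/k! (terms k=0..2) = 1.00000 + 1.24064 + 0.76959 = 3.01023
Tail: a^3/(3!(1−ρ)) = 1.90956/(6·0.5865) = 0.54269
P₀ = 1/(3.01023 + 0.54269) = 1/3.55291 = 0.281459

Final: 0.281459


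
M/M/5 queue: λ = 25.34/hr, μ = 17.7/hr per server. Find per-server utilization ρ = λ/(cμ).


ρ = λ/(cμ) = 25.34/(5·17.7) = 25.34/88.50 = 0.2863

Final: 0.2863


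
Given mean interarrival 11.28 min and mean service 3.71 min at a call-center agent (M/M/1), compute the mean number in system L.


λ = 60/11.28 = 5.3191 /hr
μ = 60/3.71 = 16.1725 /hr
ρ = λ/μ = 5.3191/16.1725 = 0.3289
L = ρ/(1−ρ) = 0.3289/0.6711 = 0.4901

Final: 0.4901


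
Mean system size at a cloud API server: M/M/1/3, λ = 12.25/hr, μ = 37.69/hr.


ρ = 12.25/37.69 = 0.3250
L = ρ[1 − (K+1)ρ^K + Kρ^(K+1)] / [(1−ρ)(1−ρ^(K+1))]
Numerator: 0.3250·(1 − 4·0.034334 + 3·0.011159) = 0.291263
Denominator: (0.6750)·(0.988841) = 0.667448
L = 0.291263/0.667448 = 0.4364

Final: 0.4364


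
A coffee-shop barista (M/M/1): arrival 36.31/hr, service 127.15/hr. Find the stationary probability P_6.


ρ = 36.31/127.15 = 0.2856
P_n = (1−ρ)·ρ^n = (1 − 0.2856)·0.2856^6 = 0.7144·0.0005423 = 0.0003875

Final: 0.0003875


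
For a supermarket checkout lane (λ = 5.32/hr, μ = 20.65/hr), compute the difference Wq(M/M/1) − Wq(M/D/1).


ρ = 5.32/20.65 = 0.2576
Wq(M/M/1) = ρ/(μ−λ) = 0.2576/15.33 = 0.01681 hr
Wq(M/D/1) = ρ/(2(μ−λ)) = 0.008403 hr
Savings = 0.01681 − 0.008403 = 0.008403 hr

Final: 0.008403 hr


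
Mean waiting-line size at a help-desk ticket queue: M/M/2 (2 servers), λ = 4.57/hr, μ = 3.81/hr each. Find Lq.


a = λ/μ = 1.1995; ρ = a/2 = 0.5997
P₀ = 0.250205
Lq = P₀·a^c·ρ / (c!·(1−ρ)²) = 0.250205·1.43874·0.5997/(2·0.16021)
= 0.67378

Final: 0.67378


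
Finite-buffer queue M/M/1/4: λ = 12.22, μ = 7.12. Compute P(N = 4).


ρ = λ/μ = 12.22/7.12 = 1.7163
P_K = (1−ρ)ρ^K/(1−ρ^(K+1)) = (-0.7163·8.676905)/(1 − 14.892104)
= -6.215199/-13.892104 = 0.447391

Final: 0.447391


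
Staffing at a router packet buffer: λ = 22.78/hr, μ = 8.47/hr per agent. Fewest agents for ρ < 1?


Stability requires cμ > λ ⇔ c > λ/μ.
λ/μ = 22.78/8.47 = 2.6895
Minimum integer c = ⌊2.6895⌋ + 1 = 3
Check: 3·8.47 = 25.41 > 22.78, while 2·8.47 = 16.94 ≤ 22.78

Final: 3 servers


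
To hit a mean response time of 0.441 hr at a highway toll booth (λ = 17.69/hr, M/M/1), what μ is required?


W = 1/(μ−λ) ⇒ μ − λ = 1/W = 1/0.441 = 2.2676
μ = λ + 1/W = 17.69 + 2.2676 = 19.9576 per hr

Final: 19.9576 /hr


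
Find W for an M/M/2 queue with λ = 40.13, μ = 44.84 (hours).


a = 0.8950; ρ = 0.4475; P₀ = 0.381712
Lq = P₀·a^c·ρ/(c!(1−ρ)²) = 0.22407
Wq = Lq/λ = 0.22407/40.13 = 0.005584 hr
W = Wq + 1/μ = 0.005584 + 0.02230 = 0.02789 hr

Final: 0.02789 hr


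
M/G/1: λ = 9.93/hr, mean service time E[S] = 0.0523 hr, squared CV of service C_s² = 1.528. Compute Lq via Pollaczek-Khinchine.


ρ = λ·E[S] = 9.93·0.0523 = 0.5193
Lq = ρ²(1+C_s²)/(2(1−ρ)) = 0.2697·(1+1.528)/(2·0.4807)
= 0.2697·2.5280/0.9613 = 0.70927

Final: 0.70927


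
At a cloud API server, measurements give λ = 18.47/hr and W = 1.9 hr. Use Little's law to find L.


L = λW = 18.47·1.9 = 35.0930

Final: 35.0930


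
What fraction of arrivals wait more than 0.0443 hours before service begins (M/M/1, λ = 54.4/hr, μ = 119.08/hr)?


ρ = 54.4/119.08 = 0.4568
P(Wq > t) = ρ·e^{−(μ−λ)t} = 0.4568·e^{−2.8653}
= 0.4568·0.056965 = 0.026023

Final: 0.026023


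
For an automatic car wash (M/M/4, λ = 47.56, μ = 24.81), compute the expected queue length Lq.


a = λ/μ = 1.9170; ρ = a/4 = 0.4792
P₀ = 0.142676
Lq = P₀·a^c·ρ / (c!·(1−ρ)²) = 0.142676·13.50393·0.4792/(24·0.27119)
= 0.14187

Final: 0.14187


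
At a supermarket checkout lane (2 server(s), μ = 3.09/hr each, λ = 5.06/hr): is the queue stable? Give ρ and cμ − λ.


Total capacity cμ = 2·3.09 = 6.18/hr
ρ = λ/(cμ) = 5.06/6.18 = 0.8188
Stable ⇔ ρ < 1: YES
Spare capacity = cμ − λ = 6.18 − 5.06 = 1.12/hr

Final: ρ = 0.8188; stable; margin = 1.12/hr


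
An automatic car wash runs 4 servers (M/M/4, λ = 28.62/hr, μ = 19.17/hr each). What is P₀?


a = λ/μ = 28.62/19.17 = 1.4930; ρ = a/c = 0.3732
Σ_{k=0}^{3} a^k/k! (terms k=0..3) = 1.00000 + 1.49296 + 1.11446 + 0.55461 = 4.16203
Tail: a^4/(4!(1−ρ)) = 4.96810/(24·0.6268) = 0.33028
P₀ = 1/(4.16203 + 0.33028) = 1/4.49231 = 0.222603

Final: 0.222603


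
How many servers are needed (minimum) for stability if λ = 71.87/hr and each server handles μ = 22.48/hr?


Stability requires cμ > λ ⇔ c > λ/μ.
λ/μ = 71.87/22.48 = 3.1971
Minimum integer c = ⌊3.1971⌋ + 1 = 4
Check: 4·22.48 = 89.92 > 71.87, while 3·22.48 = 67.44 ≤ 71.87

Final: 4 servers


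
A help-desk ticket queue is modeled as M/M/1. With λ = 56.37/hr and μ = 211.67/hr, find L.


ρ = λ/μ = 56.37/211.67 = 0.2663
L = ρ/(1−ρ) = 0.2663/(1 − 0.2663) = 0.2663/0.7337 = 0.3630

Final: 0.3630


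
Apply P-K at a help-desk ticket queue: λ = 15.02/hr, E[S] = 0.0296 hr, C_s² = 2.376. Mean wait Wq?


ρ = λ·E[S] = 15.02·0.0296 = 0.4446
E[S²] = E[S]²(1+C_s²) = 0.0296²·(1+2.376) = 0.002958
Wq = λ·E[S²]/(2(1−ρ)) = 15.02·0.002958/(2·0.5554) = 0.04000 hr

Final: 0.04000 hr


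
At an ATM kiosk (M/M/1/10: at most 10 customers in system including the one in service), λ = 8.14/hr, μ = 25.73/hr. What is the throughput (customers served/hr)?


ρ = 0.3164; P_K = (1−ρ)ρ^10/(1−ρ^11) = 0.000006866
λ_eff = λ(1 − P_K) = 8.14·(1 − 0.000006866) = 8.14·0.999993 = 8.1399 /hr

Final: 8.1399 /hr


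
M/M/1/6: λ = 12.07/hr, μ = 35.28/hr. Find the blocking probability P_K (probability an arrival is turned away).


ρ = λ/μ = 12.07/35.28 = 0.3421
P_K = (1−ρ)ρ^K/(1−ρ^(K+1)) = (0.6579·0.001604)/(1 − 0.0005486)
= 0.001055/0.999451 = 0.001055

Final: 0.001055


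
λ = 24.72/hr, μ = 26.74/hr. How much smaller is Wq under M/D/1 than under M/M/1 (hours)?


ρ = 24.72/26.74 = 0.9245
Wq(M/M/1) = ρ/(μ−λ) = 0.9245/2.02 = 0.45765 hr
Wq(M/D/1) = ρ/(2(μ−λ)) = 0.22883 hr
Savings = 0.45765 − 0.22883 = 0.22883 hr

Final: 0.22883 hr


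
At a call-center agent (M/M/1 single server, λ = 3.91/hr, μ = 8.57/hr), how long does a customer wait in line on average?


ρ = 3.91/8.57 = 0.4562
Wq = ρ/(μ−λ) = 0.4562/(8.57 − 3.91) = 0.4562/4.66 = 0.09791 hr

Final: 0.09791 hr


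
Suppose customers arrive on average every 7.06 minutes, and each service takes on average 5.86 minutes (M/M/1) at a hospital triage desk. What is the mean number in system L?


λ = 60/7.06 = 8.4986 /hr
μ = 60/5.86 = 10.2389 /hr
ρ = λ/μ = 8.4986/10.2389 = 0.8300
L = ρ/(1−ρ) = 0.8300/0.1700 = 4.8833

Final: 4.8833


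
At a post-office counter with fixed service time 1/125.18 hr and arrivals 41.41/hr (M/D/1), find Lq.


ρ = 41.41/125.18 = 0.3308
M/D/1: Lq = ρ²/(2(1−ρ)) = 0.1094/(2·0.6692) = 0.08176

Final: 0.08176


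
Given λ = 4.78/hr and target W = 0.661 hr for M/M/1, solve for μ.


W = 1/(μ−λ) ⇒ μ − λ = 1/W = 1/0.661 = 1.5129
μ = λ + 1/W = 4.78 + 1.5129 = 6.2929 per hr

Final: 6.2929 /hr


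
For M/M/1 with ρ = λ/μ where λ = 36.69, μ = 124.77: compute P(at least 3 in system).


ρ = 36.69/124.77 = 0.2941
P(N ≥ n) = ρ^n = 0.2941^3 = 0.025428

Final: 0.025428


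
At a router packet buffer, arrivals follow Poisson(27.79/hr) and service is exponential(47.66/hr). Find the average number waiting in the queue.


ρ = 27.79/47.66 = 0.5831
Lq = ρ²/(1−ρ) = 0.3400/0.4169 = 0.8155

Final: 0.8155


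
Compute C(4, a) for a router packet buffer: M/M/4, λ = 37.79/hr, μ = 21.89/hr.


a = λ/μ = 1.7264; ρ = a/4 = 0.4316
P₀ = 0.174668 (from M/M/c formula)
C(c,a) = [a^c/(c!(1−ρ))]·P₀ = [8.88228/(24·0.5684)]·0.174668
= 0.65111·0.174668 = 0.113727

Final: 0.113727


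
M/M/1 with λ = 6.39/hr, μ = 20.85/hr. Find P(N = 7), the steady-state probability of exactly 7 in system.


ρ = 6.39/20.85 = 0.3065
P_n = (1−ρ)·ρ^n = (1 − 0.3065)·0.3065^7 = 0.6935·0.0002540 = 0.0001761

Final: 0.0001761


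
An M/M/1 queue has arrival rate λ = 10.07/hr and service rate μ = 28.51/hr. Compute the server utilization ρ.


ρ = λ/μ = 10.07/28.51 = 0.3532

Final: 0.3532


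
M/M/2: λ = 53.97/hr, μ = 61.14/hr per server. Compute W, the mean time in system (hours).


a = 0.8827; ρ = 0.4414; P₀ = 0.387574
Lq = P₀·a^c·ρ/(c!(1−ρ)²) = 0.21356
Wq = Lq/λ = 0.21356/53.97 = 0.003957 hr
W = Wq + 1/μ = 0.003957 + 0.01636 = 0.02031 hr

Final: 0.02031 hr


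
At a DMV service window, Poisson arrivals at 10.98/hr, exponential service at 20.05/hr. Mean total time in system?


W = 1/(μ−λ) = 1/(20.05 − 10.98) = 1/9.07 = 0.1103 hr

Final: 0.1103 hr


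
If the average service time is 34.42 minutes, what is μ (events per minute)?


μ = 1/(service time) in consistent units.
1 minute = 1 min, so μ = 1/34.42 = 0.02905 per minute

Final: 0.02905 /min


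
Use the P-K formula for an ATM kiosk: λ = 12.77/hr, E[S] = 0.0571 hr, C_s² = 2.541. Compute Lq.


ρ = λ·E[S] = 12.77·0.0571 = 0.7292
Lq = ρ²(1+C_s²)/(2(1−ρ)) = 0.5317·(1+2.541)/(2·0.2708)
= 0.5317·3.5410/0.5417 = 3.47575

Final: 3.47575


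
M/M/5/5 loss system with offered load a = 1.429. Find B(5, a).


B(c,a) = (a^c/c!) / Σ_{k=0}^{c} a^k/k!
a^5/5! = 0.049657
Σ terms (k=0..5): 1.00000 + 1.42900 + 1.02102 + 0.48635 + 0.17375 + 0.04966 = 4.159771
B = 0.049657/4.159771 = 0.011937

Final: 0.011937


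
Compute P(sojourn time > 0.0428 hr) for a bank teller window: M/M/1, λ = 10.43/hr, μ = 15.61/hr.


W ~ Exponential(μ−λ) for M/M/1.
μ − λ = 15.61 − 10.43 = 5.1800
P(W > t) = e^{−(μ−λ)t} = e^{−0.2217} = 0.801152

Final: 0.801152


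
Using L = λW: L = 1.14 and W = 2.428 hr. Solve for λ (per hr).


λ = L/W = 1.14/2.428 = 0.4695 /hr

Final: 0.4695 /hr


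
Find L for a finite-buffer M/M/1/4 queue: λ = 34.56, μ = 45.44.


ρ = 34.56/45.44 = 0.7606
L = ρ[1 − (K+1)ρ^K + Kρ^(K+1)] / [(1−ρ)(1−ρ^(K+1))]
Numerator: 0.7606·(1 − 5·0.334612 + 4·0.254494) = 0.262329
Denominator: (0.2394)·(0.745506) = 0.178502
L = 0.262329/0.178502 = 1.4696

Final: 1.4696


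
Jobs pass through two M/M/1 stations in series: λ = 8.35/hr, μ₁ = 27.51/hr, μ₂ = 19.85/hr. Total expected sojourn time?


Each node sees arrival rate λ = 8.35/hr (tandem ⇒ throughput preserved).
W₁ = 1/(μ₁−λ) = 1/(27.51−8.35) = 0.05219 hr
W₂ = 1/(μ₂−λ) = 1/(19.85−8.35) = 0.08696 hr
W_total = W₁ + W₂ = 0.05219 + 0.08696 = 0.13915 hr

Final: 0.13915 hr


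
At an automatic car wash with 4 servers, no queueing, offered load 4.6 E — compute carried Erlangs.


B(4,4.6) = 0.365384 (Erlang-B)
Carried load = a(1 − B) = 4.6·(1 − 0.365384) = 4.6·0.634616 = 2.9192 E

Final: 2.9192 Erlangs


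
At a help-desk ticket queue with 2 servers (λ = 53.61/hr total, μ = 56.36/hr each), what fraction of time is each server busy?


ρ = λ/(cμ) = 53.61/(2·56.36) = 53.61/112.72 = 0.4756

Final: 0.4756


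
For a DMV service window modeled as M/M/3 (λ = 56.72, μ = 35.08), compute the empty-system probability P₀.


a = λ/μ = 56.72/35.08 = 1.6169; ρ = a/c = 0.5390
Σ_{k=0}^{2} a^k/k! (terms k=0..2) = 1.00000 + 1.61688 + 1.30714 = 3.92402
Tail: a^3/(3!(1−ρ)) = 4.22698/(6·0.4610) = 1.52805
P₀ = 1/(3.92402 + 1.52805) = 1/5.45207 = 0.183416

Final: 0.183416


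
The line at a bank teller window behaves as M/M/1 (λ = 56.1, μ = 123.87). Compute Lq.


ρ = 56.1/123.87 = 0.4529
Lq = ρ²/(1−ρ) = 0.2051/0.5471 = 0.3749

Final: 0.3749


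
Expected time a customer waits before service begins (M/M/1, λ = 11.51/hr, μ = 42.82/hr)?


ρ = 11.51/42.82 = 0.2688
Wq = ρ/(μ−λ) = 0.2688/(42.82 − 11.51) = 0.2688/31.31 = 0.008585 hr

Final: 0.008585 hr


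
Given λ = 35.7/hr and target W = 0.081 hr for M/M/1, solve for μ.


W = 1/(μ−λ) ⇒ μ − λ = 1/W = 1/0.081 = 12.3457
μ = λ + 1/W = 35.7 + 12.3457 = 48.0457 per hr

Final: 48.0457 /hr


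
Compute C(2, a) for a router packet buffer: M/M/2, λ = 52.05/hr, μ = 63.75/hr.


a = λ/μ = 0.8165; ρ = a/2 = 0.4082
P₀ = 0.420217 (from M/M/c formula)
C(c,a) = [a^c/(c!(1−ρ))]·P₀ = [0.66662/(2·0.5918)]·0.420217
= 0.56325·0.420217 = 0.236688

Final: 0.236688


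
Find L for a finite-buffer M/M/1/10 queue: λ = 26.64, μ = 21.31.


ρ = 26.64/21.31 = 1.2501
L = ρ[1 − (K+1)ρ^K + Kρ^(K+1)] / [(1−ρ)(1−ρ^(K+1))]
Numerator: 1.2501·(1 − 11·9.321970 + 10·11.653556) = 18.744123
Denominator: (-0.2501)·(-10.653556) = 2.664639
L = 18.744123/2.664639 = 7.0344

Final: 7.0344


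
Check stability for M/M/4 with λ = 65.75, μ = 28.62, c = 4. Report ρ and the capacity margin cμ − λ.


Total capacity cμ = 4·28.62 = 114.48/hr
ρ = λ/(cμ) = 65.75/114.48 = 0.5743
Stable ⇔ ρ < 1: YES
Spare capacity = cμ − λ = 114.48 − 65.75 = 48.73/hr

Final: ρ = 0.5743; stable; margin = 48.73/hr


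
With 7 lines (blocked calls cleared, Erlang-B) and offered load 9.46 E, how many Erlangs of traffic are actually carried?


B(7,9.46) = 0.384135 (Erlang-B)
Carried load = a(1 − B) = 9.46·(1 − 0.384135) = 9.46·0.615865 = 5.8261 E

Final: 5.8261 Erlangs


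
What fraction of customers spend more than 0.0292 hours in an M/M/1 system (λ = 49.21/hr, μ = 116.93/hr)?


W ~ Exponential(μ−λ) for M/M/1.
μ − λ = 116.93 − 49.21 = 67.7200
P(W > t) = e^{−(μ−λ)t} = e^{−1.9774} = 0.138425

Final: 0.138425


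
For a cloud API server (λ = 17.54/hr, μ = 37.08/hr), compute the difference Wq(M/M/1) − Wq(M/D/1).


ρ = 17.54/37.08 = 0.4730
Wq(M/M/1) = ρ/(μ−λ) = 0.4730/19.54 = 0.02421 hr
Wq(M/D/1) = ρ/(2(μ−λ)) = 0.01210 hr
Savings = 0.02421 − 0.01210 = 0.01210 hr

Final: 0.01210 hr


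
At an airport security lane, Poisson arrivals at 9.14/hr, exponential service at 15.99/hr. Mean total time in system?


W = 1/(μ−λ) = 1/(15.99 − 9.14) = 1/6.85 = 0.1460 hr

Final: 0.1460 hr


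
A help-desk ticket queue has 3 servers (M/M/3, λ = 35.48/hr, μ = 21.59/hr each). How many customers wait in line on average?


a = λ/μ = 1.6434; ρ = a/3 = 0.5478
P₀ = 0.177641
Lq = P₀·a^c·ρ / (c!·(1−ρ)²) = 0.177641·4.43806·0.5478/(6·0.20450)
= 0.35197

Final: 0.35197


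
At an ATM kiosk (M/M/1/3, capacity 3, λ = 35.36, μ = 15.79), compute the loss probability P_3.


ρ = λ/μ = 35.36/15.79 = 2.2394
P_K = (1−ρ)ρ^K/(1−ρ^(K+1)) = (-1.2394·11.230275)/(1 − 25.148988)
= -13.918713/-24.148988 = 0.576368

Final: 0.576368


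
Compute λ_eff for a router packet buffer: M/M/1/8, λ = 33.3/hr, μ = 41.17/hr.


ρ = 0.8088; P_K = (1−ρ)ρ^8/(1−ρ^9) = 0.041110
λ_eff = λ(1 − P_K) = 33.3·(1 − 0.041110) = 33.3·0.958890 = 31.9310 /hr

Final: 31.9310 /hr


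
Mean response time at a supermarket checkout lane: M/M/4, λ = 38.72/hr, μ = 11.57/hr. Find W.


a = 3.3466; ρ = 0.8366; P₀ = 0.020752
Lq = P₀·a^c·ρ/(c!(1−ρ)²) = 3.40056
Wq = Lq/λ = 3.40056/38.72 = 0.08782 hr
W = Wq + 1/μ = 0.08782 + 0.08643 = 0.17425 hr

Final: 0.17425 hr


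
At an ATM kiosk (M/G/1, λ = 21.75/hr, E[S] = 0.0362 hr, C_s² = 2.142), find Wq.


ρ = λ·E[S] = 21.75·0.0362 = 0.7874
E[S²] = E[S]²(1+C_s²) = 0.0362²·(1+2.142) = 0.004117
Wq = λ·E[S²]/(2(1−ρ)) = 21.75·0.004117/(2·0.2126) = 0.21057 hr

Final: 0.21057 hr


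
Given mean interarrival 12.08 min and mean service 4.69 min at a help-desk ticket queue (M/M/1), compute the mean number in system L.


λ = 60/12.08 = 4.9669 /hr
μ = 60/4.69 = 12.7932 /hr
ρ = λ/μ = 4.9669/12.7932 = 0.3882
L = ρ/(1−ρ) = 0.3882/0.6118 = 0.6346

Final: 0.6346


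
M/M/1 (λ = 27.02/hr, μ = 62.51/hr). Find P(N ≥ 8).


ρ = 27.02/62.51 = 0.4323
P(N ≥ n) = ρ^n = 0.4323^8 = 0.001219

Final: 0.001219


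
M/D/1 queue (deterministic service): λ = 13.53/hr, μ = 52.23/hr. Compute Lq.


ρ = 13.53/52.23 = 0.2590
M/D/1: Lq = ρ²/(2(1−ρ)) = 0.06711/(2·0.7410) = 0.04528

Final: 0.04528


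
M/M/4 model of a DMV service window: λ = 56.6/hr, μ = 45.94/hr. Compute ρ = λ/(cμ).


ρ = λ/(cμ) = 56.6/(4·45.94) = 56.6/183.76 = 0.3080

Final: 0.3080


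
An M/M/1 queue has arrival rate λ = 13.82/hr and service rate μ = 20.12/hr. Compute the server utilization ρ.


ρ = λ/μ = 13.82/20.12 = 0.6869

Final: 0.6869


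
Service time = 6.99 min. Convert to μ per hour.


μ = 1/(service time) in consistent units.
1 hour = 60 min, so μ = 60/6.99 = 8.5837 per hour

Final: 8.5837 /hr


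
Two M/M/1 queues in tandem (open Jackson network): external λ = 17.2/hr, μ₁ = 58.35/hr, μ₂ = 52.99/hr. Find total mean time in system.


Each node sees arrival rate λ = 17.2/hr (tandem ⇒ throughput preserved).
W₁ = 1/(μ₁−λ) = 1/(58.35−17.2) = 0.02430 hr
W₂ = 1/(μ₂−λ) = 1/(52.99−17.2) = 0.02794 hr
W_total = W₁ + W₂ = 0.02430 + 0.02794 = 0.05224 hr

Final: 0.05224 hr


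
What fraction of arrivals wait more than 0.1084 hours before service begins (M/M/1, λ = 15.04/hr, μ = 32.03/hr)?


ρ = 15.04/32.03 = 0.4696
P(Wq > t) = ρ·e^{−(μ−λ)t} = 0.4696·e^{−1.8417}
= 0.4696·0.158545 = 0.074446

Final: 0.074446


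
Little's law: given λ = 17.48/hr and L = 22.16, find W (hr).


W = L/λ = 22.16/17.48 = 1.2677 hr

Final: 1.2677 hr


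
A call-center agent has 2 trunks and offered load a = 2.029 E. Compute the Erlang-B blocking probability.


B(c,a) = (a^c/c!) / Σ_{k=0}^{c} a^k/k!
a^2/2! = 2.058420
Σ terms (k=0..2): 1.00000 + 2.02900 + 2.05842 = 5.087421
B = 2.058420/5.087421 = 0.404610

Final: 0.404610


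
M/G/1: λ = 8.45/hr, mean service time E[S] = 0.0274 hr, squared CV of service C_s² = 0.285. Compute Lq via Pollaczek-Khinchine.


ρ = λ·E[S] = 8.45·0.0274 = 0.2315
Lq = ρ²(1+C_s²)/(2(1−ρ)) = 0.05361·(1+0.285)/(2·0.7685)
= 0.05361·1.2850/1.5369 = 0.04482

Final: 0.04482


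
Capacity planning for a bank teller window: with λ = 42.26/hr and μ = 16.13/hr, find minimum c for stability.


Stability requires cμ > λ ⇔ c > λ/μ.
λ/μ = 42.26/16.13 = 2.6200
Minimum integer c = ⌊2.6200⌋ + 1 = 3
Check: 3·16.13 = 48.39 > 42.26, while 2·16.13 = 32.26 ≤ 42.26

Final: 3 servers


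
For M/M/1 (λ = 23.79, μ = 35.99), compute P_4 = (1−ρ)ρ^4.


ρ = 23.79/35.99 = 0.6610
P_n = (1−ρ)·ρ^n = (1 − 0.6610)·0.6610^4 = 0.3390·0.190920 = 0.064718

Final: 0.064718


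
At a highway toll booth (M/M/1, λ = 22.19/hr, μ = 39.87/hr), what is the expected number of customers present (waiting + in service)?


ρ = λ/μ = 22.19/39.87 = 0.5566
L = ρ/(1−ρ) = 0.5566/(1 − 0.5566) = 0.5566/0.4434 = 1.2551

Final: 1.2551


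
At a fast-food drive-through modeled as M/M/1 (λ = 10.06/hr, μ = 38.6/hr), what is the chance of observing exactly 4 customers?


ρ = 10.06/38.6 = 0.2606
P_n = (1−ρ)·ρ^n = (1 − 0.2606)·0.2606^4 = 0.7394·0.004614 = 0.003411

Final: 0.003411


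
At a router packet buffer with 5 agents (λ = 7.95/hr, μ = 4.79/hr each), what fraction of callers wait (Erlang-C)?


a = λ/μ = 1.6597; ρ = a/5 = 0.3319
P₀ = 0.189672 (from M/M/c formula)
C(c,a) = [a^c/(c!(1−ρ))]·P₀ = [12.59384/(120·0.6681)]·0.189672
= 0.15710·0.189672 = 0.029796

Final: 0.029796


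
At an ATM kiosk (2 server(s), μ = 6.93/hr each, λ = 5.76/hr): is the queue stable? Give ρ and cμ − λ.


Total capacity cμ = 2·6.93 = 13.86/hr
ρ = λ/(cμ) = 5.76/13.86 = 0.4156
Stable ⇔ ρ < 1: YES
Spare capacity = cμ − λ = 13.86 − 5.76 = 8.10/hr

Final: ρ = 0.4156; stable; margin = 8.10/hr


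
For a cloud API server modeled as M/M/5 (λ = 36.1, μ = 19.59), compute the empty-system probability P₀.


a = λ/μ = 36.1/19.59 = 1.8428; ρ = a/c = 0.3686
Σ_{k=0}^{4} a^k/k! (terms k=0..4) = 1.00000 + 1.84278 + 1.69791 + 1.04296 + 0.48048 = 6.06413
Tail: a^5/(5!(1−ρ)) = 21.25024/(120·0.6314) = 0.28044
P₀ = 1/(6.06413 + 0.28044) = 1/6.34458 = 0.157615

Final: 0.157615


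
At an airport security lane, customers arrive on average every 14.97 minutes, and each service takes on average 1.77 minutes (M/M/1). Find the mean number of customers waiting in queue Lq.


λ = 60/14.97 = 4.0080 /hr
μ = 60/1.77 = 33.8983 /hr
ρ = λ/μ = 4.0080/33.8983 = 0.1182
Lq = ρ²/(1−ρ) = 0.01398/0.8818 = 0.01585

Final: 0.01585


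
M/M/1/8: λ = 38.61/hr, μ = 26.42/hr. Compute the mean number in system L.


ρ = 38.61/26.42 = 1.4614
L = ρ[1 − (K+1)ρ^K + Kρ^(K+1)] / [(1−ρ)(1−ρ^(K+1))]
Numerator: 1.4614·(1 − 9·20.803476 + 8·30.402052) = 83.277664
Denominator: (-0.4614)·(-29.402052) = 13.565897
L = 83.277664/13.565897 = 6.1388

Final: 6.1388


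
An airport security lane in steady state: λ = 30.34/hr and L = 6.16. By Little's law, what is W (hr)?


W = L/λ = 6.16/30.34 = 0.2030 hr

Final: 0.2030 hr


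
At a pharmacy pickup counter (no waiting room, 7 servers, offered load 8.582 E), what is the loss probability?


B(c,a) = (a^c/c!) / Σ_{k=0}^{c} a^k/k!
a^7/7! = 680.282086
Σ terms (k=0..7): 1.00000 + 8.58200 + 36.82536 + 105.34509 + 226.01788 + 387.93709 + 554.87935 + 680.28209 = 2000.868859
B = 680.282086/2000.868859 = 0.339993

Final: 0.339993


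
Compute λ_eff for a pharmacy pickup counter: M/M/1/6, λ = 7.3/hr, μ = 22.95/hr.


ρ = 0.3181; P_K = (1−ρ)ρ^6/(1−ρ^7) = 0.0007065
λ_eff = λ(1 − P_K) = 7.3·(1 − 0.0007065) = 7.3·0.999293 = 7.2948 /hr

Final: 7.2948 /hr


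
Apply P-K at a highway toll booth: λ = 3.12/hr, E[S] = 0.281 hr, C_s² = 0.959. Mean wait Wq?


ρ = λ·E[S] = 3.12·0.281 = 0.8767
E[S²] = E[S]²(1+C_s²) = 0.281²·(1+0.959) = 0.154685
Wq = λ·E[S²]/(2(1−ρ)) = 3.12·0.154685/(2·0.1233) = 1.95740 hr

Final: 1.95740 hr


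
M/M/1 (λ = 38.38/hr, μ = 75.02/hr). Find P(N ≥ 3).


ρ = 38.38/75.02 = 0.5116
P(N ≥ n) = ρ^n = 0.5116^3 = 0.133901

Final: 0.133901


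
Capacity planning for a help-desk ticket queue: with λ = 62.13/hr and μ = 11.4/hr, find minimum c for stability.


Stability requires cμ > λ ⇔ c > λ/μ.
λ/μ = 62.13/11.4 = 5.4500
Minimum integer c = ⌊5.4500⌋ + 1 = 6
Check: 6·11.4 = 68.40 > 62.13, while 5·11.4 = 57.00 ≤ 62.13

Final: 6 servers


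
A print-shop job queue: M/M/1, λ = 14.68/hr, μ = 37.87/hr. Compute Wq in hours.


ρ = 14.68/37.87 = 0.3876
Wq = ρ/(μ−λ) = 0.3876/(37.87 − 14.68) = 0.3876/23.19 = 0.01672 hr

Final: 0.01672 hr


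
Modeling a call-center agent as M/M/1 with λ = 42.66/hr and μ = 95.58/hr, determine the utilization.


ρ = λ/μ = 42.66/95.58 = 0.4463

Final: 0.4463


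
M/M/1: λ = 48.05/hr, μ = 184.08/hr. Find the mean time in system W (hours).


W = 1/(μ−λ) = 1/(184.08 − 48.05) = 1/136.03 = 0.007351 hr

Final: 0.007351 hr


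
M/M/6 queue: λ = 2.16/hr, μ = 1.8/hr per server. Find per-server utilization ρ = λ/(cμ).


ρ = λ/(cμ) = 2.16/(6·1.8) = 2.16/10.80 = 0.2000

Final: 0.2000


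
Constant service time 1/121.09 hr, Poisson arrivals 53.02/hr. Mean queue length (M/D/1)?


ρ = 53.02/121.09 = 0.4379
M/D/1: Lq = ρ²/(2(1−ρ)) = 0.1917/(2·0.5621) = 0.17052

Final: 0.17052


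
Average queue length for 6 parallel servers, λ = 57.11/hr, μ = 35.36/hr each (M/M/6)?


a = λ/μ = 1.6151; ρ = a/6 = 0.2692
P₀ = 0.198791
Lq = P₀·a^c·ρ / (c!·(1−ρ)²) = 0.198791·17.75004·0.2692/(720·0.53409)
= 0.002470

Final: 0.002470


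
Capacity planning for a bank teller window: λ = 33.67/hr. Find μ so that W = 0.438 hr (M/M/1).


W = 1/(μ−λ) ⇒ μ − λ = 1/W = 1/0.438 = 2.2831
μ = λ + 1/W = 33.67 + 2.2831 = 35.9531 per hr

Final: 35.9531 /hr


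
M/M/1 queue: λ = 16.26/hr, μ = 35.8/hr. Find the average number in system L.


ρ = λ/μ = 16.26/35.8 = 0.4542
L = ρ/(1−ρ) = 0.4542/(1 − 0.4542) = 0.4542/0.5458 = 0.8321

Final: 0.8321


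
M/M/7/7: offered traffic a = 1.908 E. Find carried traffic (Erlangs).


B(7,1.908) = 0.002712 (Erlang-B)
Carried load = a(1 − B) = 1.908·(1 − 0.002712) = 1.908·0.997288 = 1.9028 E

Final: 1.9028 Erlangs


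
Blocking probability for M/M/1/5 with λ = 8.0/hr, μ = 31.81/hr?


ρ = λ/μ = 8.0/31.81 = 0.2515
P_K = (1−ρ)ρ^K/(1−ρ^(K+1)) = (0.7485·0.001006)/(1 − 0.0002530)
= 0.0007531/0.999747 = 0.0007532

Final: 0.0007532


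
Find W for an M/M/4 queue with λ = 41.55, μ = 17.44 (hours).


a = 2.3825; ρ = 0.5956; P₀ = 0.084789
Lq = P₀·a^c·ρ/(c!(1−ρ)²) = 0.41457
Wq = Lq/λ = 0.41457/41.55 = 0.009978 hr
W = Wq + 1/μ = 0.009978 + 0.05734 = 0.06732 hr

Final: 0.06732 hr


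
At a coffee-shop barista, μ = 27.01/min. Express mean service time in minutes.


Mean service time = 1/μ = 1/27.01 minute = 0.03702 minute
In minutes: 0.03702 × 1 = 0.03702 min

Final: 0.03702 min


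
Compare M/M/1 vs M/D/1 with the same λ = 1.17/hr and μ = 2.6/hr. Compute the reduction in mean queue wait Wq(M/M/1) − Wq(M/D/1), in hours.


ρ = 1.17/2.6 = 0.4500
Wq(M/M/1) = ρ/(μ−λ) = 0.4500/1.43 = 0.31469 hr
Wq(M/D/1) = ρ/(2(μ−λ)) = 0.15734 hr
Savings = 0.31469 − 0.15734 = 0.15734 hr

Final: 0.15734 hr


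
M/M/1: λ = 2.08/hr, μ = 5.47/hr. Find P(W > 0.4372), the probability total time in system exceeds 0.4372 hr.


W ~ Exponential(μ−λ) for M/M/1.
μ − λ = 5.47 − 2.08 = 3.3900
P(W > t) = e^{−(μ−λ)t} = e^{−1.4821} = 0.227158

Final: 0.227158


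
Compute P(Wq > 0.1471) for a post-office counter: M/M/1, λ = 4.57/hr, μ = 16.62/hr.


ρ = 4.57/16.62 = 0.2750
P(Wq > t) = ρ·e^{−(μ−λ)t} = 0.2750·e^{−1.7726}
= 0.2750·0.169898 = 0.046717

Final: 0.046717


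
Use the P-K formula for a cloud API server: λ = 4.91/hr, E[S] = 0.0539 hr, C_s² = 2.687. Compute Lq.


ρ = λ·E[S] = 4.91·0.0539 = 0.2646
Lq = ρ²(1+C_s²)/(2(1−ρ)) = 0.07004·(1+2.687)/(2·0.7354)
= 0.07004·3.6870/1.4707 = 0.17559

Final: 0.17559


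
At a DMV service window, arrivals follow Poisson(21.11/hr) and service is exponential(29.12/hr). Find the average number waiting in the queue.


ρ = 21.11/29.12 = 0.7249
Lq = ρ²/(1−ρ) = 0.5255/0.2751 = 1.9105

Final: 1.9105


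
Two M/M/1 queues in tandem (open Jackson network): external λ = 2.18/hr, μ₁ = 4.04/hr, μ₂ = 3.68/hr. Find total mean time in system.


Each node sees arrival rate λ = 2.18/hr (tandem ⇒ throughput preserved).
W₁ = 1/(μ₁−λ) = 1/(4.04−2.18) = 0.53763 hr
W₂ = 1/(μ₂−λ) = 1/(3.68−2.18) = 0.66667 hr
W_total = W₁ + W₂ = 0.53763 + 0.66667 = 1.20430 hr

Final: 1.20430 hr


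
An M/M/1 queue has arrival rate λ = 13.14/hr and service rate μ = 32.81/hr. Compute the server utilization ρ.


ρ = λ/μ = 13.14/32.81 = 0.4005

Final: 0.4005


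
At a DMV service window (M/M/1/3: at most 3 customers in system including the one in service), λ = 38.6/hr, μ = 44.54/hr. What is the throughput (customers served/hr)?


ρ = 0.8666; P_K = (1−ρ)ρ^3/(1−ρ^4) = 0.199136
λ_eff = λ(1 − P_K) = 38.6·(1 − 0.199136) = 38.6·0.800864 = 30.9133 /hr

Final: 30.9133 /hr


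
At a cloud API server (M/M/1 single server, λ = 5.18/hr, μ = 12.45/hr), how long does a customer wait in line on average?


ρ = 5.18/12.45 = 0.4161
Wq = ρ/(μ−λ) = 0.4161/(12.45 − 5.18) = 0.4161/7.27 = 0.05723 hr

Final: 0.05723 hr


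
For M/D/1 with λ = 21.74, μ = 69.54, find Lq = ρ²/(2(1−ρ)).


ρ = 21.74/69.54 = 0.3126
M/D/1: Lq = ρ²/(2(1−ρ)) = 0.09773/(2·0.6874) = 0.07109

Final: 0.07109


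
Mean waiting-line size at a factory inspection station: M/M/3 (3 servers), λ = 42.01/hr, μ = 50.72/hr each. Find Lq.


a = λ/μ = 0.8283; ρ = a/3 = 0.2761
P₀ = 0.434383
Lq = P₀·a^c·ρ / (c!·(1−ρ)²) = 0.434383·0.56822·0.2761/(6·0.52404)
= 0.02167

Final: 0.02167


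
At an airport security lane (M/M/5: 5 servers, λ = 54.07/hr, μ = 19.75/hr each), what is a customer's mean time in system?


a = 2.7377; ρ = 0.5475; P₀ = 0.062195
Lq = P₀·a^c·ρ/(c!(1−ρ)²) = 0.21320
Wq = Lq/λ = 0.21320/54.07 = 0.003943 hr
W = Wq + 1/μ = 0.003943 + 0.05063 = 0.05458 hr

Final: 0.05458 hr


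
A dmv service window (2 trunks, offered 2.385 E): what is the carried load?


B(2,2.385) = 0.456584 (Erlang-B)
Carried load = a(1 − B) = 2.385·(1 − 0.456584) = 2.385·0.543416 = 1.2960 E

Final: 1.2960 Erlangs


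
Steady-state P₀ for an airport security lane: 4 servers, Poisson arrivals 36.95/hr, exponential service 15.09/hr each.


a = λ/μ = 36.95/15.09 = 2.4486; ρ = a/c = 0.6122
Σ_{k=0}^{3} a^k/k! (terms k=0..3) = 1.00000 + 2.44864 + 2.99792 + 2.44695 = 8.89351
Tail: a^4/(4!(1−ρ)) = 35.95016/(24·0.3878) = 3.86222
P₀ = 1/(8.89351 + 3.86222) = 1/12.75573 = 0.078396

Final: 0.078396
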